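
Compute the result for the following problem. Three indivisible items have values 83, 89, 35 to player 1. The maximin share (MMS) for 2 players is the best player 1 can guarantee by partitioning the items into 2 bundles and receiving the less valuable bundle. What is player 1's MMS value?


Step 1: Item values = 83, 89, 35
Step 2: Enumerate all 2-bundle partitions and take the smaller bundle:
  Partition 1: {83} vs {89,35} -> bundles 83, 124; min = 83
  Partition 2: {89} vs {83,35} -> bundles 89, 118; min = 89
  Partition 3: {35} vs {83,89} -> bundles 35, 172; min = 35
Step 3: MMS = max(83, 89, 35) = 89

89


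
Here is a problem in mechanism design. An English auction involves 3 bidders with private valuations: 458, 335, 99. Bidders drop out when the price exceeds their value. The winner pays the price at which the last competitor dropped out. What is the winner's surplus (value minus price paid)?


Step 1: Identify the highest value: 458
Step 2: Identify the second-highest value: 335
Step 3: The final price = second-highest value = 335
Step 4: Surplus = 458 - 335 = 123

123


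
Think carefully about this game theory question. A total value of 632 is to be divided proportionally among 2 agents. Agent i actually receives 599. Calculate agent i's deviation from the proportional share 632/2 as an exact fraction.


Step 1: Proportional share = 632/2 = 316
Step 2: Agent's actual allocation = 599
Step 3: Excess = 599 - 316 = 283

283


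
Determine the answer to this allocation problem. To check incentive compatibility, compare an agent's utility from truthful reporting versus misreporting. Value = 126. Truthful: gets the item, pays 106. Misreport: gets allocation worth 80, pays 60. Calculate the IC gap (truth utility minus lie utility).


Step 1: U(truth) = value - payment = 126 - 106 = 20
Step 2: U(lie) = allocation - payment = 80 - 60 = 20
Step 3: IC gap = 20 - 20 = 0

0


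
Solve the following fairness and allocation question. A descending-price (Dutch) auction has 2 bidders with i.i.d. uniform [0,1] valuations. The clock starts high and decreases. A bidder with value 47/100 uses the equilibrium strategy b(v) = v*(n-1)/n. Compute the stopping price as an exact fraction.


Step 1: Dutch auctions are strategically equivalent to first-price auctions
Step 2: The equilibrium bid is b(v) = v*(n-1)/n
Step 3: b = 47/100 * 1/2
Step 4: b = 47/200

47/200


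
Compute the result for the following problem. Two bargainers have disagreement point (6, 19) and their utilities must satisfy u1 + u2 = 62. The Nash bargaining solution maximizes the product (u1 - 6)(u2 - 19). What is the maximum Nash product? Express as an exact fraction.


Step 1: The Nash solution splits surplus symmetrically above the disagreement point
Step 2: u1 = (total + d1 - d2)/2 = (62 + 6 - 19)/2 = 49/2
Step 3: u2 = (total - d1 + d2)/2 = (62 - 6 + 19)/2 = 75/2
Step 4: Nash product = (49/2 - 6) * (75/2 - 19)
Step 5: = 37/2 * 37/2 = 1369/4

1369/4


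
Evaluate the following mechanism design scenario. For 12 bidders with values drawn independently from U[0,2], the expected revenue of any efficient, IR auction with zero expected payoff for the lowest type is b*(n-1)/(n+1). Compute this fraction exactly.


Step 1: By Revenue Equivalence, expected revenue = b*(n-1)/(n+1)
Step 2: Substituting n = 12, b = 2
Step 3: Revenue = 2*(12-1)/(12+1) = 2*11/13
Step 4: Revenue = 22/13

22/13


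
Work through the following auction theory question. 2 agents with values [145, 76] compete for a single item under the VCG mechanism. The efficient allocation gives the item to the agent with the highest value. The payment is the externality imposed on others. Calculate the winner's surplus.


Step 1: The winner is the agent with the highest value: agent 0 with value 145
Step 2: Values of other agents: [76]
Step 3: VCG payment = max of others' values = 76
Step 4: Surplus = 145 - 76 = 69

69


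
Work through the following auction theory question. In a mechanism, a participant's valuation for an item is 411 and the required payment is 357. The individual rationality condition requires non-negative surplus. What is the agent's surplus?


Step 1: Surplus = value - payment = 411 - 357 = 54
Step 2: IR is satisfied (surplus >= 0)

54


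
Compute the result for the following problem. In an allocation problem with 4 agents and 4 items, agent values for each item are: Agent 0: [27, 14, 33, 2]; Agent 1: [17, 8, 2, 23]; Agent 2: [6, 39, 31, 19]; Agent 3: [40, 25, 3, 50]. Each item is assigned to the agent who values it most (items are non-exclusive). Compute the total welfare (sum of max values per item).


Step 1: For each item, find the maximum value among all agents.
Step 2: Item 0 -> Agent 3 (value 40)
Step 3: Item 1 -> Agent 2 (value 39)
Step 4: Item 2 -> Agent 0 (value 33)
Step 5: Item 3 -> Agent 3 (value 50)
Step 6: Total welfare = 40 + 39 + 33 + 50 = 162

162


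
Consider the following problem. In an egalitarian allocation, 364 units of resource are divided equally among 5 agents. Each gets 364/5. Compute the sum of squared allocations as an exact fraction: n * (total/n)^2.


Step 1: Each agent's share = 364/5
Step 2: Square of each share = (364/5)^2 = 132496/25
Step 3: Sum of squares = 5 * 132496/25 = 132496/5

132496/5


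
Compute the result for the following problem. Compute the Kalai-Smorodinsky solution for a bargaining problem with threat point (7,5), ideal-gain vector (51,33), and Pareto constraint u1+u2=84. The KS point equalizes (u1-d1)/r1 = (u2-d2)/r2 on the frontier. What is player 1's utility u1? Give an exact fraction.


Step 1: At the KS point, (u1-d1)/r1 = (u2-d2)/r2 = t and u1+u2 = 84
Step 2: u1 = d1 + r1*t and u2 = d2 + r2*t, so (d1 + r1*t) + (d2 + r2*t) = 84
Step 3: t = (84 - 7 - 5)/(51 + 33) = 72/84 = 6/7
Step 4: u1 = d1 + r1*t = 7 + 51 * 6/7 = 355/7
Step 5: (Check: u2 = d2 + r2*t = 233/7; u1+u2 = 355/7 + 233/7 = 84, on the frontier.)

355/7


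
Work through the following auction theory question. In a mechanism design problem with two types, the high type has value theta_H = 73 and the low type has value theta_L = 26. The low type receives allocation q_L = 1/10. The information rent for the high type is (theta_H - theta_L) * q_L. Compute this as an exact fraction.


Step 1: theta_H - theta_L = 73 - 26 = 47
Step 2: Information rent = (theta_H - theta_L) * q_L
Step 3: = 47 * 1/10
Step 4: = 47/10

47/10


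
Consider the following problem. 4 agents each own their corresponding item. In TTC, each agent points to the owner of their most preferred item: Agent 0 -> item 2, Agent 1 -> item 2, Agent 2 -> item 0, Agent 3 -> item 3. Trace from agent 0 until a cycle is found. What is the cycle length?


Step 1: Trace the pointer graph from agent 0: 0 -> 2 -> 0
Step 2: A cycle is detected when we revisit agent 0
Step 3: The cycle is: 0 -> 2 -> 0
Step 4: Cycle length = 2

2


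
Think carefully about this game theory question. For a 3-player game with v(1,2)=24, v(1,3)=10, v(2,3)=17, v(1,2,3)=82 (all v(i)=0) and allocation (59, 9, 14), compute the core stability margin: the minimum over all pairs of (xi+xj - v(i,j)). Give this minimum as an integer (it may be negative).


Step 1: Slack for coalition (1,2): x1+x2 - v12 = 68 - 24 = 44
Step 2: Slack for coalition (1,3): x1+x3 - v13 = 73 - 10 = 63
Step 3: Slack for coalition (2,3): x2+x3 - v23 = 23 - 17 = 6
Step 4: Minimum slack = min(44, 63, 6) = 6, attained by (2,3); no pair can gain by deviating, so the allocation is in the core

6


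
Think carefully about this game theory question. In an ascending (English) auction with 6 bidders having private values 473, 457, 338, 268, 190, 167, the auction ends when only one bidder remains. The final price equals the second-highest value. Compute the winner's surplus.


Step 1: Identify the highest value: 473
Step 2: Identify the second-highest value: 457
Step 3: The final price = second-highest value = 457
Step 4: Surplus = 473 - 457 = 16

16


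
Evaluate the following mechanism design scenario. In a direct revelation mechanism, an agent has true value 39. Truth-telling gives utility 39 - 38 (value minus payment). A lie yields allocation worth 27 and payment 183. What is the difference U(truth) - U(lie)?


Step 1: U(truth) = value - payment = 39 - 38 = 1
Step 2: U(lie) = allocation - payment = 27 - 183 = -156
Step 3: IC gap = 1 - (-156) = 157

157


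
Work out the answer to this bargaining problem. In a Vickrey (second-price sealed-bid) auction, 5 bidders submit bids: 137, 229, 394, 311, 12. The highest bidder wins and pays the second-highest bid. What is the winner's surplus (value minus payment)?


Step 1: Sort bids in descending order: 394, 311, 229, 137, 12
Step 2: The winning bid is the highest: 394
Step 3: The payment equals the second-highest bid: 311
Step 4: Surplus = winner's bid - payment = 394 - 311 = 83

83


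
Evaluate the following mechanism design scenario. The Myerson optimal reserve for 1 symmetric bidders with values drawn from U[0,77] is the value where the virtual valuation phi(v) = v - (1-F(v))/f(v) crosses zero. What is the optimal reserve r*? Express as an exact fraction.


Step 1: For U[0,77], F(v) = v/77 and f(v) = 1/77
Step 2: phi(v) = v - (1 - v/77)/(1/77) = v - (77 - v) = 2v - 77
Step 3: Set phi(r*) = 0: 2r* - 77 = 0
Step 4: r* = 77/2 (the number of bidders n = 1 does not enter)

77/2


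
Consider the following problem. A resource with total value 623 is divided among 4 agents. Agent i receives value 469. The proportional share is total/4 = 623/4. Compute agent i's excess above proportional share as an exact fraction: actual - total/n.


Step 1: Proportional share = 623/4
Step 2: Agent's actual allocation = 469
Step 3: Excess = 469 - 623/4 = 1253/4

1253/4


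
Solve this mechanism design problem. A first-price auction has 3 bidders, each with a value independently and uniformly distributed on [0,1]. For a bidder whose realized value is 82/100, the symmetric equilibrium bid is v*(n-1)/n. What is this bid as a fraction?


Step 1: The symmetric BNE bidding function is b(v) = v * (n-1) / n
Step 2: Substitute v = 41/50 and n = 3
Step 3: b = 41/50 * 2/3
Step 4: b = 41/75

41/75


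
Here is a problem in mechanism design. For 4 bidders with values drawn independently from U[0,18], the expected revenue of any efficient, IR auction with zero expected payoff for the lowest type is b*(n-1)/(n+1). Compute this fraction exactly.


Step 1: By Revenue Equivalence, expected revenue = b*(n-1)/(n+1)
Step 2: Substituting n = 4, b = 18
Step 3: Revenue = 18*(4-1)/(4+1) = 18*3/5
Step 4: Revenue = 54/5

54/5


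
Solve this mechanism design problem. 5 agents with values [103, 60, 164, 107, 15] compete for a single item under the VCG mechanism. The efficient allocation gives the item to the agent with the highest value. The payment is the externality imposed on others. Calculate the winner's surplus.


Step 1: The winner is the agent with the highest value: agent 2 with value 164
Step 2: Values of other agents: [103, 60, 107, 15]
Step 3: VCG payment = max of others' values = 107
Step 4: Surplus = 164 - 107 = 57

57


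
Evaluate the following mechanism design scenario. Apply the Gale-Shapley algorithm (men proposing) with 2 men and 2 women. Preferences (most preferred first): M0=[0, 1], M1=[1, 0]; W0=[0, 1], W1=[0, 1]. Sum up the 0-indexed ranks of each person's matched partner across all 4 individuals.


Step 1: Run Gale-Shapley (men propose, women hold best offer):
  M0 proposes to W0; she accepts
  M1 proposes to W1; she accepts
Step 2: Final matching: W0-M0, W1-M1
Step 3: 0-indexed ranks (man's rank of his match, then woman's): 0 + 0 + 0 + 1
Step 4: Total rank sum = 1

1


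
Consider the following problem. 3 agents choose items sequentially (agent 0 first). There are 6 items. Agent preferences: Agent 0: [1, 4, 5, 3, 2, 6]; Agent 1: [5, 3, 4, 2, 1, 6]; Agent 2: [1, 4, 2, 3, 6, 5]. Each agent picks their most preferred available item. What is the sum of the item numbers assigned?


Step 1: Agent 0 picks item 1
Step 2: Agent 1 picks item 5
Step 3: Agent 2 picks item 4
Step 4: Sum = 1 + 5 + 4 = 10

10


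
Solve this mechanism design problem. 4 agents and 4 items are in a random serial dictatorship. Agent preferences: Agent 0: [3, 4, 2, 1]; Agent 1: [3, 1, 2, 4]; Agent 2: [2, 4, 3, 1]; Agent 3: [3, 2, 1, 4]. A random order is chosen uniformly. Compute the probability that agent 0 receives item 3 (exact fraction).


Step 1: Agent 0 wants item 3
Step 2: There are 24 possible orderings of agents
Step 3: In 8 orderings, agent 0 gets item 3
Step 4: Probability = 8/24 = 1/3

1/3


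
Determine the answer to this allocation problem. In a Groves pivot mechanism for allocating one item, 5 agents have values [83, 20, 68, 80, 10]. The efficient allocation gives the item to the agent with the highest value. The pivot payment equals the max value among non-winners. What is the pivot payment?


Step 1: The efficient winner is agent 0 with value 83
Step 2: Other agents' values: [20, 68, 80, 10]
Step 3: Pivot payment = max(others) = 80
Step 4: The winner pays 80

80


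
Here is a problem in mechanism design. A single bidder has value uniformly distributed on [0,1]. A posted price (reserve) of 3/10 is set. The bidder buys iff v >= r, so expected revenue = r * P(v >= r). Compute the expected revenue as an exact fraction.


Step 1: Posted price r = 3/10, value support [0,1]
Step 2: P(v >= r) = (1 - 3/10)/1 = 7/10
Step 3: Expected revenue = r * P(v >= r) = 3/10 * 7/10
Step 4: Revenue = 21/100

21/100


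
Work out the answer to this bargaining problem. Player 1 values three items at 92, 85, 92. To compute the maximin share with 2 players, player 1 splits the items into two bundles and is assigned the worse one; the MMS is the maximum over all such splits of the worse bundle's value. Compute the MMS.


Step 1: Item values = 92, 85, 92
Step 2: Enumerate all 2-bundle partitions and take the smaller bundle:
  Partition 1: {92} vs {85,92} -> bundles 92, 177; min = 92
  Partition 2: {85} vs {92,92} -> bundles 85, 184; min = 85
  Partition 3: {92} vs {92,85} -> bundles 92, 177; min = 92
Step 3: MMS = max(92, 85, 92) = 92

92


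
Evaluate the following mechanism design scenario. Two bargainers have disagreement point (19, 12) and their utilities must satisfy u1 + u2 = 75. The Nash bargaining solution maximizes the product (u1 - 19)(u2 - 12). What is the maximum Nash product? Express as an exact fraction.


Step 1: The Nash solution splits surplus symmetrically above the disagreement point
Step 2: u1 = (total + d1 - d2)/2 = (75 + 19 - 12)/2 = 41
Step 3: u2 = (total - d1 + d2)/2 = (75 - 19 + 12)/2 = 34
Step 4: Nash product = (41 - 19) * (34 - 12)
Step 5: = 22 * 22 = 484

484


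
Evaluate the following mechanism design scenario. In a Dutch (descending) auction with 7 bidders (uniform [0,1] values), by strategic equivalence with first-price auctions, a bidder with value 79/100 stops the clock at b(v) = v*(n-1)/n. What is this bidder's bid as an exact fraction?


Step 1: Dutch auctions are strategically equivalent to first-price auctions
Step 2: The equilibrium bid is b(v) = v*(n-1)/n
Step 3: b = 79/100 * 6/7
Step 4: b = 237/350

237/350


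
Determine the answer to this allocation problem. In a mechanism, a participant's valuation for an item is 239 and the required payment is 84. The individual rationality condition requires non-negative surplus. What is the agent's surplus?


Step 1: Surplus = value - payment = 239 - 84 = 155
Step 2: IR is satisfied (surplus >= 0)

155


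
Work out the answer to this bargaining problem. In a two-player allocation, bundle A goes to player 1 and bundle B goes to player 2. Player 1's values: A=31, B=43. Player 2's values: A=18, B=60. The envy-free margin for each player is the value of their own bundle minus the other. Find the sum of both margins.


Step 1: Player 1's margin = v1(A) - v1(B) = 31 - 43 = -12
Step 2: Player 2's margin = v2(B) - v2(A) = 60 - 18 = 42
Step 3: Total margin = -12 + 42 = 30

30


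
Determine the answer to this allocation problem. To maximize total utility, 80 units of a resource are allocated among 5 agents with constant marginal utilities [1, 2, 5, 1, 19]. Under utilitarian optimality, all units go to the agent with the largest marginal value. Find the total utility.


Step 1: The marginal utilities are [1, 2, 5, 1, 19]
Step 2: The highest marginal utility is 19
Step 3: All 80 units go to that agent
Step 4: Total utility = 19 * 80 = 1520

1520


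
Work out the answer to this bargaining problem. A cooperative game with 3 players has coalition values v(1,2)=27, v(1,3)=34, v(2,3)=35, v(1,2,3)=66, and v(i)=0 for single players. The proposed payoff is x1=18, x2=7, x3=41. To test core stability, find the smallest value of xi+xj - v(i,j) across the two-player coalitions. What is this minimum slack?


Step 1: Slack for coalition (1,2): x1+x2 - v12 = 25 - 27 = -2
Step 2: Slack for coalition (1,3): x1+x3 - v13 = 59 - 34 = 25
Step 3: Slack for coalition (2,3): x2+x3 - v23 = 48 - 35 = 13
Step 4: Minimum slack = min(-2, 25, 13) = -2, attained by (1,2); coalition (1,2) can block (slack < 0), so the allocation is not in the core

-2


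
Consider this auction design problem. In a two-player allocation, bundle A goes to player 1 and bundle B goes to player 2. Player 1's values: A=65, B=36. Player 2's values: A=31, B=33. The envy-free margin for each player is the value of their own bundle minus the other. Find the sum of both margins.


Step 1: Player 1's margin = v1(A) - v1(B) = 65 - 36 = 29
Step 2: Player 2's margin = v2(B) - v2(A) = 33 - 31 = 2
Step 3: Total margin = 29 + 2 = 31

31


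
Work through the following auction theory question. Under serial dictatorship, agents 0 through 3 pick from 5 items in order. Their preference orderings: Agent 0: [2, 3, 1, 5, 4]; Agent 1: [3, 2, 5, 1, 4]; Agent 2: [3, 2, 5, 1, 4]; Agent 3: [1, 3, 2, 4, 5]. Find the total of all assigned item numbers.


Step 1: Agent 0 picks item 2
Step 2: Agent 1 picks item 3
Step 3: Agent 2 picks item 5
Step 4: Agent 3 picks item 1
Step 5: Sum = 2 + 3 + 5 + 1 = 11

11


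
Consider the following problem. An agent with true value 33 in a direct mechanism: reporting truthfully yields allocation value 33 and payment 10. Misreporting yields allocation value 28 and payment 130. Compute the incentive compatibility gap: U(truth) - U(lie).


Step 1: U(truth) = value - payment = 33 - 10 = 23
Step 2: U(lie) = allocation - payment = 28 - 130 = -102
Step 3: IC gap = 23 - (-102) = 125

125


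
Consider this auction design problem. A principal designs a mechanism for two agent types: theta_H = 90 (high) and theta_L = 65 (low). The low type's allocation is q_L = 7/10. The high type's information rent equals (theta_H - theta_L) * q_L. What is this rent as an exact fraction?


Step 1: theta_H - theta_L = 90 - 65 = 25
Step 2: Information rent = (theta_H - theta_L) * q_L
Step 3: = 25 * 7/10
Step 4: = 35/2

35/2


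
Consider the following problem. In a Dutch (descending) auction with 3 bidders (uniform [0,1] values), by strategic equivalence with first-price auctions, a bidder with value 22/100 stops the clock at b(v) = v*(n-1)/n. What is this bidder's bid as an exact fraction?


Step 1: Dutch auctions are strategically equivalent to first-price auctions
Step 2: The equilibrium bid is b(v) = v*(n-1)/n
Step 3: b = 11/50 * 2/3
Step 4: b = 11/75

11/75


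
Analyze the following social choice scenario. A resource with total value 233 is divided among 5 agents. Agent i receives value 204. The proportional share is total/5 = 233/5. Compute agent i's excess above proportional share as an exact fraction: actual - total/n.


Step 1: Proportional share = 233/5
Step 2: Agent's actual allocation = 204
Step 3: Excess = 204 - 233/5 = 787/5

787/5


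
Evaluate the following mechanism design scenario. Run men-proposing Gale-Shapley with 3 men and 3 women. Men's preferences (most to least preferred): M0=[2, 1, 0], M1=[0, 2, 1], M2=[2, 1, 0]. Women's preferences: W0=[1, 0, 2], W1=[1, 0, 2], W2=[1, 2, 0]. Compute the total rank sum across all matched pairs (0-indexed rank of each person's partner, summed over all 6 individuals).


Step 1: Run Gale-Shapley (men propose, women hold best offer):
  M0 proposes to W2; she accepts
  M1 proposes to W0; she accepts
  M2 proposes to W2; she switches from M0
  M0 proposes to W1; she accepts
Step 2: Final matching: W0-M1, W1-M0, W2-M2
Step 3: 0-indexed ranks (man's rank of his match, then woman's): 0 + 0 + 1 + 1 + 0 + 1
Step 4: Total rank sum = 3

3


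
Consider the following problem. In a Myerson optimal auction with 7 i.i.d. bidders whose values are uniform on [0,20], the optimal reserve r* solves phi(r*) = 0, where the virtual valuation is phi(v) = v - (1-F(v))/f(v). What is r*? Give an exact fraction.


Step 1: For U[0,20], F(v) = v/20 and f(v) = 1/20
Step 2: phi(v) = v - (1 - v/20)/(1/20) = v - (20 - v) = 2v - 20
Step 3: Set phi(r*) = 0: 2r* - 20 = 0
Step 4: r* = 20/2 = 10 (the number of bidders n = 7 does not enter)

10


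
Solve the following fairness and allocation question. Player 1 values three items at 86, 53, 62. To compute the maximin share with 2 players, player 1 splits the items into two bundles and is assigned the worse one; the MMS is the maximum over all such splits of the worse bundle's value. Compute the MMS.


Step 1: Item values = 86, 53, 62
Step 2: Enumerate all 2-bundle partitions and take the smaller bundle:
  Partition 1: {86} vs {53,62} -> bundles 86, 115; min = 86
  Partition 2: {53} vs {86,62} -> bundles 53, 148; min = 53
  Partition 3: {62} vs {86,53} -> bundles 62, 139; min = 62
Step 3: MMS = max(86, 53, 62) = 86

86


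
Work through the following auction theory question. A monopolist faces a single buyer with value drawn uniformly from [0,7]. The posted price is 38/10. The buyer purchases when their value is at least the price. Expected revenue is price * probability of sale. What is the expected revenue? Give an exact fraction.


Step 1: Posted price r = 19/5, value support [0,7]
Step 2: P(v >= r) = (7 - 19/5)/7 = 16/35
Step 3: Expected revenue = r * P(v >= r) = 19/5 * 16/35
Step 4: Revenue = 304/175

304/175


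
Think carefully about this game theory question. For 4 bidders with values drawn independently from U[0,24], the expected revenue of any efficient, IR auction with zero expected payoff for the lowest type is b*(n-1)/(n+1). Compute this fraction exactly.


Step 1: By Revenue Equivalence, expected revenue = b*(n-1)/(n+1)
Step 2: Substituting n = 4, b = 24
Step 3: Revenue = 24*(4-1)/(4+1) = 24*3/5
Step 4: Revenue = 72/5

72/5


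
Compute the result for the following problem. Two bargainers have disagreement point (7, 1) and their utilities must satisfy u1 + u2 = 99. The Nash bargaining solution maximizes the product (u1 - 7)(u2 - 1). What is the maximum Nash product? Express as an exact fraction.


Step 1: The Nash solution splits surplus symmetrically above the disagreement point
Step 2: u1 = (total + d1 - d2)/2 = (99 + 7 - 1)/2 = 105/2
Step 3: u2 = (total - d1 + d2)/2 = (99 - 7 + 1)/2 = 93/2
Step 4: Nash product = (105/2 - 7) * (93/2 - 1)
Step 5: = 91/2 * 91/2 = 8281/4

8281/4


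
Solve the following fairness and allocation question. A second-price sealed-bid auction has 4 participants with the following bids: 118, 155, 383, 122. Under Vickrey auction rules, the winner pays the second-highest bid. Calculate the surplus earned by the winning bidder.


Step 1: Sort bids in descending order: 383, 155, 122, 118
Step 2: The winning bid is the highest: 383
Step 3: The payment equals the second-highest bid: 155
Step 4: Surplus = winner's bid - payment = 383 - 155 = 228

228


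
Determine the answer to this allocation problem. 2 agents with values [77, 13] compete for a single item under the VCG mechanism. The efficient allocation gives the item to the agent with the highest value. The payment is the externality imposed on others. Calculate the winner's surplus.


Step 1: The winner is the agent with the highest value: agent 0 with value 77
Step 2: Values of other agents: [13]
Step 3: VCG payment = max of others' values = 13
Step 4: Surplus = 77 - 13 = 64

64


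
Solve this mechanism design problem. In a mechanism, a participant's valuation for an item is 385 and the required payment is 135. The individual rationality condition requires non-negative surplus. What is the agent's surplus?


Step 1: Surplus = value - payment = 385 - 135 = 250
Step 2: IR is satisfied (surplus >= 0)

250


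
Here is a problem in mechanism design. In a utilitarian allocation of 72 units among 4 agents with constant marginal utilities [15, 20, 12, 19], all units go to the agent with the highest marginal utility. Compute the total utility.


Step 1: The marginal utilities are [15, 20, 12, 19]
Step 2: The highest marginal utility is 20
Step 3: All 72 units go to that agent
Step 4: Total utility = 20 * 72 = 1440

1440


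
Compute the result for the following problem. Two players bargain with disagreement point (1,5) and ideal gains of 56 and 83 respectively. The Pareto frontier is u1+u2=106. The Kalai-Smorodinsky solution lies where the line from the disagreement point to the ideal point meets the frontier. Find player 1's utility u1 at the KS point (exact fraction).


Step 1: At the KS point, (u1-d1)/r1 = (u2-d2)/r2 = t and u1+u2 = 106
Step 2: u1 = d1 + r1*t and u2 = d2 + r2*t, so (d1 + r1*t) + (d2 + r2*t) = 106
Step 3: t = (106 - 1 - 5)/(56 + 83) = 100/139
Step 4: u1 = d1 + r1*t = 1 + 56 * 100/139 = 5739/139
Step 5: (Check: u2 = d2 + r2*t = 8995/139; u1+u2 = 5739/139 + 8995/139 = 106, on the frontier.)

5739/139


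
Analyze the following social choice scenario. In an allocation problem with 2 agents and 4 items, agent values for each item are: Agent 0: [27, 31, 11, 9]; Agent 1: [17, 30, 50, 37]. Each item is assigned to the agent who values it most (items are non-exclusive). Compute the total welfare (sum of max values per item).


Step 1: For each item, find the maximum value among all agents.
Step 2: Item 0 -> Agent 0 (value 27)
Step 3: Item 1 -> Agent 0 (value 31)
Step 4: Item 2 -> Agent 1 (value 50)
Step 5: Item 3 -> Agent 1 (value 37)
Step 6: Total welfare = 27 + 31 + 50 + 37 = 145

145


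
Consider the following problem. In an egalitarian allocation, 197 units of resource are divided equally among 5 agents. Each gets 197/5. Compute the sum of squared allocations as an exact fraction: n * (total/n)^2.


Step 1: Each agent's share = 197/5
Step 2: Square of each share = (197/5)^2 = 38809/25
Step 3: Sum of squares = 5 * 38809/25 = 38809/5

38809/5


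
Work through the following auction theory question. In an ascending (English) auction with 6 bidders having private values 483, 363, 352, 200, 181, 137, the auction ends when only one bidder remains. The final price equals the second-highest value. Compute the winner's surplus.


Step 1: Identify the highest value: 483
Step 2: Identify the second-highest value: 363
Step 3: The final price = second-highest value = 363
Step 4: Surplus = 483 - 363 = 120

120


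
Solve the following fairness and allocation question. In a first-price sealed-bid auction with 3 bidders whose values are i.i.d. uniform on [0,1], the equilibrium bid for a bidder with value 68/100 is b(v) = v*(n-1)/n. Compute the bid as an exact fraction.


Step 1: The symmetric BNE bidding function is b(v) = v * (n-1) / n
Step 2: Substitute v = 17/25 and n = 3
Step 3: b = 17/25 * 2/3
Step 4: b = 34/75

34/75


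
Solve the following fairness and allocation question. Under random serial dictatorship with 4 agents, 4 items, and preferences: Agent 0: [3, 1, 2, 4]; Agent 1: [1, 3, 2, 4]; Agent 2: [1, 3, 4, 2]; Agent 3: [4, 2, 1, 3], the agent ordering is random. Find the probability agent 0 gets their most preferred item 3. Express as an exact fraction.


Step 1: Agent 0 wants item 3
Step 2: There are 24 possible orderings of agents
Step 3: In 16 orderings, agent 0 gets item 3
Step 4: Probability = 16/24 = 2/3

2/3


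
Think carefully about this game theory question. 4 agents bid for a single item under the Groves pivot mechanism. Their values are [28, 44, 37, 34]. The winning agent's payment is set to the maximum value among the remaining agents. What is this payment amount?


Step 1: The efficient winner is agent 1 with value 44
Step 2: Other agents' values: [28, 37, 34]
Step 3: Pivot payment = max(others) = 37
Step 4: The winner pays 37

37


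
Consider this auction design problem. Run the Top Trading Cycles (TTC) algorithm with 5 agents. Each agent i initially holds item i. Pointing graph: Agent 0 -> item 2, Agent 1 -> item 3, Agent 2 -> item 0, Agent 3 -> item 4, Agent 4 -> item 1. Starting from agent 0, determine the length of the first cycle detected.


Step 1: Trace the pointer graph from agent 0: 0 -> 2 -> 0
Step 2: A cycle is detected when we revisit agent 0
Step 3: The cycle is: 0 -> 2 -> 0
Step 4: Cycle length = 2

2


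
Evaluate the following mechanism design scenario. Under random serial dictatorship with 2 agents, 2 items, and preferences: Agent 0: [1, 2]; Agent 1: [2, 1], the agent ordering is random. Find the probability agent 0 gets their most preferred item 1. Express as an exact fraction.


Step 1: Agent 0 wants item 1
Step 2: There are 2 possible orderings of agents
Step 3: In 2 orderings, agent 0 gets item 1
Step 4: Probability = 2/2 = 1

1


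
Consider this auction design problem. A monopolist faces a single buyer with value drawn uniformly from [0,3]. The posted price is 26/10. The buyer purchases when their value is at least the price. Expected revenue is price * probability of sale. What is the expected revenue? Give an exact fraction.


Step 1: Posted price r = 13/5, value support [0,3]
Step 2: P(v >= r) = (3 - 13/5)/3 = 2/15
Step 3: Expected revenue = r * P(v >= r) = 13/5 * 2/15
Step 4: Revenue = 26/75

26/75


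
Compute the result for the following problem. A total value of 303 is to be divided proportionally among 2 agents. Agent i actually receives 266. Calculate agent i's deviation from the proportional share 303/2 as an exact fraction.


Step 1: Proportional share = 303/2
Step 2: Agent's actual allocation = 266
Step 3: Excess = 266 - 303/2 = 229/2

229/2


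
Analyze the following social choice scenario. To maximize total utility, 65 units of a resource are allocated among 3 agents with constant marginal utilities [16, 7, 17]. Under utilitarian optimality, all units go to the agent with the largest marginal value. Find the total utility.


Step 1: The marginal utilities are [16, 7, 17]
Step 2: The highest marginal utility is 17
Step 3: All 65 units go to that agent
Step 4: Total utility = 17 * 65 = 1105

1105


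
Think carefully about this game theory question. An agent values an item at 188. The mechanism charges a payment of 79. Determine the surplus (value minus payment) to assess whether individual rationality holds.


Step 1: Surplus = value - payment = 188 - 79 = 109
Step 2: IR is satisfied (surplus >= 0)

109


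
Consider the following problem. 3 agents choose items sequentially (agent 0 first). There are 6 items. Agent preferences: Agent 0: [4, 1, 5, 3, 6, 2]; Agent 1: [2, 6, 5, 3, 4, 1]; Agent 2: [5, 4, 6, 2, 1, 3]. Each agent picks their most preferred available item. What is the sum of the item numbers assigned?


Step 1: Agent 0 picks item 4
Step 2: Agent 1 picks item 2
Step 3: Agent 2 picks item 5
Step 4: Sum = 4 + 2 + 5 = 11

11


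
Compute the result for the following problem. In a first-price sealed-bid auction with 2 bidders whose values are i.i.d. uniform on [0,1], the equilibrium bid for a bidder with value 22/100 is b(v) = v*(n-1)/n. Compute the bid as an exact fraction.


Step 1: The symmetric BNE bidding function is b(v) = v * (n-1) / n
Step 2: Substitute v = 11/50 and n = 2
Step 3: b = 11/50 * 1/2
Step 4: b = 11/100

11/100


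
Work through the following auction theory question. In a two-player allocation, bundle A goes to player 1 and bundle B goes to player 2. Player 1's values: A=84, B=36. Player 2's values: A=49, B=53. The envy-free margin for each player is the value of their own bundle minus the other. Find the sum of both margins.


Step 1: Player 1's margin = v1(A) - v1(B) = 84 - 36 = 48
Step 2: Player 2's margin = v2(B) - v2(A) = 53 - 49 = 4
Step 3: Total margin = 48 + 4 = 52

52


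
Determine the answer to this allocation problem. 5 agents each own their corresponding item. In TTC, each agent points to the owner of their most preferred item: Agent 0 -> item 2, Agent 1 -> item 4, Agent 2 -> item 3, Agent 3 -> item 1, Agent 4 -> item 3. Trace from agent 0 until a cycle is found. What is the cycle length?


Step 1: Trace the pointer graph from agent 0: 0 -> 2 -> 3 -> 1 -> 4 -> 3
Step 2: A cycle is detected when we revisit agent 3
Step 3: The cycle is: 3 -> 1 -> 4 -> 3
Step 4: Cycle length = 3

3


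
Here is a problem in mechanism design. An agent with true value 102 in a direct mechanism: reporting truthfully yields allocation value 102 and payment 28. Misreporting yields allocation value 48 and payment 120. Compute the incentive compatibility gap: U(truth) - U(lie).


Step 1: U(truth) = value - payment = 102 - 28 = 74
Step 2: U(lie) = allocation - payment = 48 - 120 = -72
Step 3: IC gap = 74 - (-72) = 146

146


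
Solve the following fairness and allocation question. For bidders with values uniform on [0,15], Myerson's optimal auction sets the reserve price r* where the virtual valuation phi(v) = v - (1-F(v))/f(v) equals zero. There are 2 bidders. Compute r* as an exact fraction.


Step 1: For U[0,15], F(v) = v/15 and f(v) = 1/15
Step 2: phi(v) = v - (1 - v/15)/(1/15) = v - (15 - v) = 2v - 15
Step 3: Set phi(r*) = 0: 2r* - 15 = 0
Step 4: r* = 15/2 (the number of bidders n = 2 does not enter)

15/2


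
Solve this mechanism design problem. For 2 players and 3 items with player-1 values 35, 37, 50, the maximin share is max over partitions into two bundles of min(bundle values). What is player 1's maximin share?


Step 1: Item values = 35, 37, 50
Step 2: Enumerate all 2-bundle partitions and take the smaller bundle:
  Partition 1: {35} vs {37,50} -> bundles 35, 87; min = 35
  Partition 2: {37} vs {35,50} -> bundles 37, 85; min = 37
  Partition 3: {50} vs {35,37} -> bundles 50, 72; min = 50
Step 3: MMS = max(35, 37, 50) = 50

50


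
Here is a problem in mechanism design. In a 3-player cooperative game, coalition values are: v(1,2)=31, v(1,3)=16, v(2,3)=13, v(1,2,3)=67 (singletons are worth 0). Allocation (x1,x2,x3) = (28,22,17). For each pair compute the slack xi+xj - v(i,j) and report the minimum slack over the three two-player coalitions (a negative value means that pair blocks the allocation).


Step 1: Slack for coalition (1,2): x1+x2 - v12 = 50 - 31 = 19
Step 2: Slack for coalition (1,3): x1+x3 - v13 = 45 - 16 = 29
Step 3: Slack for coalition (2,3): x2+x3 - v23 = 39 - 13 = 26
Step 4: Minimum slack = min(19, 29, 26) = 19, attained by (1,2); no pair can gain by deviating, so the allocation is in the core

19


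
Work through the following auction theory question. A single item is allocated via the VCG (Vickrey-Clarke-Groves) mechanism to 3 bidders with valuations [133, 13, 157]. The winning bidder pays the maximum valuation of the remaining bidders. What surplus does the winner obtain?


Step 1: The winner is the agent with the highest value: agent 2 with value 157
Step 2: Values of other agents: [133, 13]
Step 3: VCG payment = max of others' values = 133
Step 4: Surplus = 157 - 133 = 24

24


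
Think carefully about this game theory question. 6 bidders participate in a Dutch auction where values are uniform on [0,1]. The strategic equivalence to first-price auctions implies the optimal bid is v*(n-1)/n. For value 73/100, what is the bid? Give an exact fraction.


Step 1: Dutch auctions are strategically equivalent to first-price auctions
Step 2: The equilibrium bid is b(v) = v*(n-1)/n
Step 3: b = 73/100 * 5/6
Step 4: b = 73/120

73/120


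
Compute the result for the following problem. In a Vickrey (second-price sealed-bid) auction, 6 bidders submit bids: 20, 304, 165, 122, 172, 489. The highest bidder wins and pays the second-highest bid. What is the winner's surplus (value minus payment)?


Step 1: Sort bids in descending order: 489, 304, 172, 165, 122, 20
Step 2: The winning bid is the highest: 489
Step 3: The payment equals the second-highest bid: 304
Step 4: Surplus = winner's bid - payment = 489 - 304 = 185

185


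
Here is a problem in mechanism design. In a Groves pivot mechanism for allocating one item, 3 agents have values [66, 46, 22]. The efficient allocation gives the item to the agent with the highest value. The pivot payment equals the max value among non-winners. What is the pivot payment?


Step 1: The efficient winner is agent 0 with value 66
Step 2: Other agents' values: [46, 22]
Step 3: Pivot payment = max(others) = 46
Step 4: The winner pays 46

46


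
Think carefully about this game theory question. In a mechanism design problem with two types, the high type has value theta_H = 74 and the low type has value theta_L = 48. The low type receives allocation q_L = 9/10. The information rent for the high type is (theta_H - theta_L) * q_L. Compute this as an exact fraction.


Step 1: theta_H - theta_L = 74 - 48 = 26
Step 2: Information rent = (theta_H - theta_L) * q_L
Step 3: = 26 * 9/10
Step 4: = 117/5

117/5


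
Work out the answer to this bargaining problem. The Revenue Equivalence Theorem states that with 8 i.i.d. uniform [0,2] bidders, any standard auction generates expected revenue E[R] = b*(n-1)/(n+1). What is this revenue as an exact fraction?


Step 1: By Revenue Equivalence, expected revenue = b*(n-1)/(n+1)
Step 2: Substituting n = 8, b = 2
Step 3: Revenue = 2*(8-1)/(8+1) = 2*7/9
Step 4: Revenue = 14/9

14/9


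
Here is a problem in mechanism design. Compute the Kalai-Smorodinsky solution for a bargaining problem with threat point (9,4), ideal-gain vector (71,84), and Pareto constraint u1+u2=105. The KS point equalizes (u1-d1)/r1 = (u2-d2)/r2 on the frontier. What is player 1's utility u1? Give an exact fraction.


Step 1: At the KS point, (u1-d1)/r1 = (u2-d2)/r2 = t and u1+u2 = 105
Step 2: u1 = d1 + r1*t and u2 = d2 + r2*t, so (d1 + r1*t) + (d2 + r2*t) = 105
Step 3: t = (105 - 9 - 4)/(71 + 84) = 92/155
Step 4: u1 = d1 + r1*t = 9 + 71 * 92/155 = 7927/155
Step 5: (Check: u2 = d2 + r2*t = 8348/155; u1+u2 = 7927/155 + 8348/155 = 105, on the frontier.)

7927/155


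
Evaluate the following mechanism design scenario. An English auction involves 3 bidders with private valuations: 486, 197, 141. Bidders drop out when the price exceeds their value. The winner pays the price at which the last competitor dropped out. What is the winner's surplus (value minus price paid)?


Step 1: Identify the highest value: 486
Step 2: Identify the second-highest value: 197
Step 3: The final price = second-highest value = 197
Step 4: Surplus = 486 - 197 = 289

289


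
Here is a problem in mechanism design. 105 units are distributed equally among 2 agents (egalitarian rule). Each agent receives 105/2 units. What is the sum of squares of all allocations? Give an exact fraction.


Step 1: Each agent's share = 105/2
Step 2: Square of each share = (105/2)^2 = 11025/4
Step 3: Sum of squares = 2 * 11025/4 = 11025/2

11025/2


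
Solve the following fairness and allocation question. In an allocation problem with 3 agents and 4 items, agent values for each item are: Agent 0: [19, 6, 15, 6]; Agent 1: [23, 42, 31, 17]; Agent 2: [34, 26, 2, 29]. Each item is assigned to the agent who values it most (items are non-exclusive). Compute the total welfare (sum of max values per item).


Step 1: For each item, find the maximum value among all agents.
Step 2: Item 0 -> Agent 2 (value 34)
Step 3: Item 1 -> Agent 1 (value 42)
Step 4: Item 2 -> Agent 1 (value 31)
Step 5: Item 3 -> Agent 2 (value 29)
Step 6: Total welfare = 34 + 42 + 31 + 29 = 136

136


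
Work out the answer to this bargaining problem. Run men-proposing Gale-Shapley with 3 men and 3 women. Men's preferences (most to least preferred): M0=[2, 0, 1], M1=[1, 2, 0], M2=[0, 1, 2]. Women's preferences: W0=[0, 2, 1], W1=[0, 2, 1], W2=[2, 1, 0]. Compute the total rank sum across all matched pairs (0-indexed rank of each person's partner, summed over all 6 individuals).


Step 1: Run Gale-Shapley (men propose, women hold best offer):
  M0 proposes to W2; she accepts
  M1 proposes to W1; she accepts
  M2 proposes to W0; she accepts
Step 2: Final matching: W0-M2, W1-M1, W2-M0
Step 3: 0-indexed ranks (man's rank of his match, then woman's): 0 + 1 + 0 + 2 + 0 + 2
Step 4: Total rank sum = 5

5
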